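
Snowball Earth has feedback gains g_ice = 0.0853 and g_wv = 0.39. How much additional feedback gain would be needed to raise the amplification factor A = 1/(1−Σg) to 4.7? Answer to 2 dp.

Current total gain = 0.4753.
Target gain for A = 4.7: g* = 1 − 1/4.7 = 0.7872.
Additional gain needed = 0.7872 − 0.4753 = 0.31.

0.31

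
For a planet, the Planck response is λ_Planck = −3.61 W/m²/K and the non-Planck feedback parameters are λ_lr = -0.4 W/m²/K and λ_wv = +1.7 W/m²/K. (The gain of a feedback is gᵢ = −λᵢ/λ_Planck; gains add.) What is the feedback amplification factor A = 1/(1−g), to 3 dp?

1.563

Convert to gains: g_lr = -0.4/3.61 = -0.1108; g_wv = 1.7/3.61 = 0.4709.
Total gain g = 0.3601.
A = 1/(1 − 0.3601) = 1.563.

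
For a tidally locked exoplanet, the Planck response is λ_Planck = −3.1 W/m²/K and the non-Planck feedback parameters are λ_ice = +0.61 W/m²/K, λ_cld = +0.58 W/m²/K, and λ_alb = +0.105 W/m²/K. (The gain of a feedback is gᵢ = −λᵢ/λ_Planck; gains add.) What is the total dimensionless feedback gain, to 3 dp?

Convert to gains: g_ice = 0.61/3.1 = 0.1968; g_cld = 0.58/3.1 = 0.1871; g_alb = 0.105/3.1 = 0.03387.
Total gain g = 0.41777.

0.418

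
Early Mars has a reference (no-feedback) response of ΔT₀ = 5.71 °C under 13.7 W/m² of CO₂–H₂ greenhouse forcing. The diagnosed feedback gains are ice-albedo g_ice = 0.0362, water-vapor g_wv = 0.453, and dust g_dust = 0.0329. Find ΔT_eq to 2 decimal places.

11.95 °C

Total gain g = 0.0362 + 0.453 + 0.0329 = 0.5221.
Amplification A = 1/(1 − 0.5221) = 2.092.
ΔT = 5.71 × 2.092 = 11.95 °C.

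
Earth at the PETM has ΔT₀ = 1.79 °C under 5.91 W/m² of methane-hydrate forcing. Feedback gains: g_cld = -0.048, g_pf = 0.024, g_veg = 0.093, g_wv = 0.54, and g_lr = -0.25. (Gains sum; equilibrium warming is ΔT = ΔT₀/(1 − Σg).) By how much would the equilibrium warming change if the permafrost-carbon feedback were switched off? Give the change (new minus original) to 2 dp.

-0.10 °C

Original: g = 0.359, ΔT = 1.79/(1−0.359) = 2.7925 °C.
Without permafrost-carbon: g' = 0.335, ΔT' = 1.79/(1−0.335) = 2.6917 °C.
Change = 2.6917 − 2.7925 = -0.10 °C.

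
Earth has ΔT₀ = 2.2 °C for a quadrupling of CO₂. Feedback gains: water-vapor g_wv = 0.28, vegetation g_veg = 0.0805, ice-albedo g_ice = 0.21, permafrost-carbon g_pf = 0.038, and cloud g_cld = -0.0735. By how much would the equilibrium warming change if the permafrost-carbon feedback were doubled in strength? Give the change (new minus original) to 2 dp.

0.42 °C

Original: g = 0.535, ΔT = 2.2/(1−0.535) = 4.7312 °C.
With doubled permafrost-carbon: g' = 0.573, ΔT' = 2.2/(1−0.573) = 5.1522 °C.
Change = 5.1522 − 4.7312 = 0.42 °C.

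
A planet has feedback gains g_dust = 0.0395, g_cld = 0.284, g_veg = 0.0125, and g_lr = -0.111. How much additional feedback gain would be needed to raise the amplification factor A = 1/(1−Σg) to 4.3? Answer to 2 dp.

0.54

Current total gain = 0.225.
Target gain for A = 4.3: g* = 1 − 1/4.3 = 0.7674.
Additional gain needed = 0.7674 − 0.225 = 0.54.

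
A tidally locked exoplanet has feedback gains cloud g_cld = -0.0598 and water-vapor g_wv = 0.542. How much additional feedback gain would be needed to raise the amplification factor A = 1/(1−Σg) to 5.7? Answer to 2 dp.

Current total gain = 0.4822.
Target gain for A = 5.7: g* = 1 − 1/5.7 = 0.8246.
Additional gain needed = 0.8246 − 0.4822 = 0.34.

0.34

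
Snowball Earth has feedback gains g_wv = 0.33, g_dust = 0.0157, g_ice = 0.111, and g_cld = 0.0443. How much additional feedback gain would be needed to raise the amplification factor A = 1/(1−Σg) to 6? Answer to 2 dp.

Current total gain = 0.501.
Target gain for A = 6: g* = 1 − 1/6 = 0.8333.
Additional gain needed = 0.8333 − 0.501 = 0.33.

0.33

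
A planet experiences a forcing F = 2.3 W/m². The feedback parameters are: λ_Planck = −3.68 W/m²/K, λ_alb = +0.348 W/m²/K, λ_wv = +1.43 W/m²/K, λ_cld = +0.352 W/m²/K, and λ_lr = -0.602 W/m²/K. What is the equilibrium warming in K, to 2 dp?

1.07 K

Net feedback parameter λ = (−3.68) + (+0.348) + (+1.43) + (+0.352) + (-0.602) = -2.152 W/m²/K.
ΔT = −F/λ = −2.3/(-2.152) = 1.07 K.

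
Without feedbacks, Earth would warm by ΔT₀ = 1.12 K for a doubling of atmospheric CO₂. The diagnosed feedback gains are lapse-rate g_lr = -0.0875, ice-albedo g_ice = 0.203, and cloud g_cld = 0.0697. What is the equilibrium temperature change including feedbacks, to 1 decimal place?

Total gain g = -0.0875 + 0.203 + 0.0697 = 0.1852.
Amplification A = 1/(1 − 0.1852) = 1.227.
ΔT = 1.12 × 1.227 = 1.4 K.

1.4 K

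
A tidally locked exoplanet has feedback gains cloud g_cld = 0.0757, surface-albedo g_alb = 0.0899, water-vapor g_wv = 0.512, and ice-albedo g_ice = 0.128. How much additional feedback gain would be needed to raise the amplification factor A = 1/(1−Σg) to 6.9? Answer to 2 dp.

0.05

Current total gain = 0.8056.
Target gain for A = 6.9: g* = 1 − 1/6.9 = 0.8551.
Additional gain needed = 0.8551 − 0.8056 = 0.05.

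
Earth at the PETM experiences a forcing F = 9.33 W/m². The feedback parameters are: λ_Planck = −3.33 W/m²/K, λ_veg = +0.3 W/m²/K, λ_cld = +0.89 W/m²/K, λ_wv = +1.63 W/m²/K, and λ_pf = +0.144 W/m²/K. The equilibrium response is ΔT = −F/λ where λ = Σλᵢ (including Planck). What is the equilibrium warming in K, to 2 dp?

Net feedback parameter λ = (−3.33) + (+0.3) + (+0.89) + (+1.63) + (+0.144) = -0.366 W/m²/K.
ΔT = −F/λ = −9.33/(-0.366) = 25.49 K.

25.49 K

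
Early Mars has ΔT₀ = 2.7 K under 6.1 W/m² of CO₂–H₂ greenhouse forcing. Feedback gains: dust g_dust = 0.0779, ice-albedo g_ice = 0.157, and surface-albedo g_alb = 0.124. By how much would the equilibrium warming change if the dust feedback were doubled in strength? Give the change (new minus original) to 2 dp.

0.58 K

Original: g = 0.3589, ΔT = 2.7/(1−0.3589) = 4.2115 K.
With doubled dust: g' = 0.4368, ΔT' = 2.7/(1−0.4368) = 4.7940 K.
Change = 4.7940 − 4.2115 = 0.58 K.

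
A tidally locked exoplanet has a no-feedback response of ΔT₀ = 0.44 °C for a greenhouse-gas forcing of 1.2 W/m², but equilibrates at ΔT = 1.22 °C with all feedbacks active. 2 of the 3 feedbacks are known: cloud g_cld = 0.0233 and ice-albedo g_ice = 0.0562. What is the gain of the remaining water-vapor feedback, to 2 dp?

0.56

Amplification A = ΔT/ΔT₀ = 1.22/0.44 = 2.773.
Total gain g = 1 − 1/A = 1 − 1/2.773 = 0.6394.
Known gains sum to 0.0233 + 0.0562 = 0.0795.
g_wv = 0.6394 − 0.0795 = 0.56.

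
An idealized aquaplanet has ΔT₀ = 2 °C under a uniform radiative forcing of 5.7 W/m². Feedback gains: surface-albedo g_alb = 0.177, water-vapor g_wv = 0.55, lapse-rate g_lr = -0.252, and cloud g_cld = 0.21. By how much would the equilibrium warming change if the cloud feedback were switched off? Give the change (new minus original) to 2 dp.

Original: g = 0.685, ΔT = 2/(1−0.685) = 6.3492 °C.
Without cloud: g' = 0.475, ΔT' = 2/(1−0.475) = 3.8095 °C.
Change = 3.8095 − 6.3492 = -2.54 °C.

-2.54 °C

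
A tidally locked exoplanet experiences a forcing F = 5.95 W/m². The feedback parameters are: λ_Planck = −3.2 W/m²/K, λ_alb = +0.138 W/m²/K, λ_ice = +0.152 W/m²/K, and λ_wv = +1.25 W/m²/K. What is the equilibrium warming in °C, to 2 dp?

3.58 °C

Net feedback parameter λ = (−3.2) + (+0.138) + (+0.152) + (+1.25) = -1.66 W/m²/K.
ΔT = −F/λ = −5.95/(-1.66) = 3.58 °C.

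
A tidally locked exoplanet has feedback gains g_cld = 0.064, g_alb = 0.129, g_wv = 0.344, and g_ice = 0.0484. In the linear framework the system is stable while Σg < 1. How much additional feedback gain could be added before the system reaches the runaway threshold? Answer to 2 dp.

Current total gain = 0.064 + 0.129 + 0.344 + 0.0484 = 0.5854.
Margin to runaway = 1 − 0.5854 = 0.41.

0.41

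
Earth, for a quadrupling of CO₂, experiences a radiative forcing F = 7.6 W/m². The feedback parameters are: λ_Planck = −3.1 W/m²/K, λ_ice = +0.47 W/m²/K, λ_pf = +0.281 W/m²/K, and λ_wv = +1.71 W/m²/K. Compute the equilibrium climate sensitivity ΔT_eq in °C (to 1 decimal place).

11.9 °C

Net feedback parameter λ = (−3.1) + (+0.47) + (+0.281) + (+1.71) = -0.639 W/m²/K.
ΔT = −F/λ = −7.6/(-0.639) = 11.9 °C.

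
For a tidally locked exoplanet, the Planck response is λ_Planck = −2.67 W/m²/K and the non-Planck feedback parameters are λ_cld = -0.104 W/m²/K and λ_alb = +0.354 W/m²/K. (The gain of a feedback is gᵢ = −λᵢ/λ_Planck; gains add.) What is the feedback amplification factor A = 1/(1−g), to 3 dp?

Convert to gains: g_cld = -0.104/2.67 = -0.03895; g_alb = 0.354/2.67 = 0.1326.
Total gain g = 0.09365.
A = 1/(1 − 0.09365) = 1.103.

1.103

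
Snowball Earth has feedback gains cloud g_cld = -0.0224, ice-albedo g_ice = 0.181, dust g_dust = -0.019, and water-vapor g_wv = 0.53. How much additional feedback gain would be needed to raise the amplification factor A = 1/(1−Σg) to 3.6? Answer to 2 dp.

Current total gain = 0.6696.
Target gain for A = 3.6: g* = 1 − 1/3.6 = 0.7222.
Additional gain needed = 0.7222 − 0.6696 = 0.05.

0.05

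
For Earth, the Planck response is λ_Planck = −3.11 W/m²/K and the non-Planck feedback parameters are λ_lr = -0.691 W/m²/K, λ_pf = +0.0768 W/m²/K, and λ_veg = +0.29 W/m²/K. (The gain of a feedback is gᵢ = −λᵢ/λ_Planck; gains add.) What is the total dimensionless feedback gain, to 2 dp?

-0.10

Convert to gains: g_lr = -0.691/3.11 = -0.2222; g_pf = 0.0768/3.11 = 0.02469; g_veg = 0.29/3.11 = 0.09325.
Total gain g = -0.10426.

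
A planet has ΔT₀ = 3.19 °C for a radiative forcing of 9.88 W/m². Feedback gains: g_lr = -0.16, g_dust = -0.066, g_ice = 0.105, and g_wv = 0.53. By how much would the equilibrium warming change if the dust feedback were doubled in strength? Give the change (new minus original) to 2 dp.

Original: g = 0.409, ΔT = 3.19/(1−0.409) = 5.3976 °C.
With doubled dust: g' = 0.343, ΔT' = 3.19/(1−0.343) = 4.8554 °C.
Change = 4.8554 − 5.3976 = -0.54 °C.

-0.54 °C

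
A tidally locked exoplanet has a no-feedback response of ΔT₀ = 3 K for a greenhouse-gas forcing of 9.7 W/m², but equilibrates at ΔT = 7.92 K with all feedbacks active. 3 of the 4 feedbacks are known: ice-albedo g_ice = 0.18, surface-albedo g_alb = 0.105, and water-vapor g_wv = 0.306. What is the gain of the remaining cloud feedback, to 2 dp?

Amplification A = ΔT/ΔT₀ = 7.92/3 = 2.64.
Total gain g = 1 − 1/A = 1 − 1/2.64 = 0.6212.
Known gains sum to 0.18 + 0.105 + 0.306 = 0.591.
g_cld = 0.6212 − 0.591 = 0.03.

0.03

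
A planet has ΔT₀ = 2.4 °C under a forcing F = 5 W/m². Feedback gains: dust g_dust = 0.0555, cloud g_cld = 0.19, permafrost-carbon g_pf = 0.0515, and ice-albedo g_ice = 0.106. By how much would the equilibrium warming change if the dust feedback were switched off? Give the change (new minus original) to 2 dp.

Original: g = 0.403, ΔT = 2.4/(1−0.403) = 4.0201 °C.
Without dust: g' = 0.3475, ΔT' = 2.4/(1−0.3475) = 3.6782 °C.
Change = 3.6782 − 4.0201 = -0.34 °C.

-0.34 °C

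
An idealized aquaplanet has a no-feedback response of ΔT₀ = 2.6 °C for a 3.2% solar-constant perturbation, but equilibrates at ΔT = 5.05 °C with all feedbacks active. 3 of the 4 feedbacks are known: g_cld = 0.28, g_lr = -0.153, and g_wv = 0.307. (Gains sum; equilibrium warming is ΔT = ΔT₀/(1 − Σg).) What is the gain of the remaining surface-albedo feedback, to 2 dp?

0.05

Amplification A = ΔT/ΔT₀ = 5.05/2.6 = 1.942.
Total gain g = 1 − 1/A = 1 − 1/1.942 = 0.4851.
Known gains sum to 0.28 − 0.153 + 0.307 = 0.434.
g_alb = 0.4851 − 0.434 = 0.05.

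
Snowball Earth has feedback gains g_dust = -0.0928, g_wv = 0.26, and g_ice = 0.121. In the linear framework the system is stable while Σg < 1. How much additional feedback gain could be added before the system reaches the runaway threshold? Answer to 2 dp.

0.71

Current total gain = -0.0928 + 0.26 + 0.121 = 0.2882.
Margin to runaway = 1 − 0.2882 = 0.71.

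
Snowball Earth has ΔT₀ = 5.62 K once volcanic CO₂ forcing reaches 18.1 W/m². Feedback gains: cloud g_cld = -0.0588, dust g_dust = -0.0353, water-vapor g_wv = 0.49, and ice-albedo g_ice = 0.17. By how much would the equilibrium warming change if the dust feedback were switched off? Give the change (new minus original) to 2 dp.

Original: g = 0.5659, ΔT = 5.62/(1−0.5659) = 12.9463 K.
Without dust: g' = 0.6012, ΔT' = 5.62/(1−0.6012) = 14.0923 K.
Change = 14.0923 − 12.9463 = 1.15 K.

1.15 K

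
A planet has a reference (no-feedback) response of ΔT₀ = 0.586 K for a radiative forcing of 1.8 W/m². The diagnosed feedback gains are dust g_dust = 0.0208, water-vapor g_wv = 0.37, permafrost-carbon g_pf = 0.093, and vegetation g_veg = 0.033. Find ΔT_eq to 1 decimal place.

1.2 K

Total gain g = 0.0208 + 0.37 + 0.093 + 0.033 = 0.5168.
Amplification A = 1/(1 − 0.5168) = 2.07.
ΔT = 0.586 × 2.07 = 1.2 K.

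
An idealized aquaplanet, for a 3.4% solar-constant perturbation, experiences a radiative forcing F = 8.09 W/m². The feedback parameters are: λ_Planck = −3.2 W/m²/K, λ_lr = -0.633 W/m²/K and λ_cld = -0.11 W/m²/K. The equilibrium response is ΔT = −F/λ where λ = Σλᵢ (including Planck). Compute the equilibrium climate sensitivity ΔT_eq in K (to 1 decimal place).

Net feedback parameter λ = (−3.2) + (-0.633) + (-0.11) = -3.943 W/m²/K.
ΔT = −F/λ = −8.09/(-3.943) = 2.1 K.

2.1 K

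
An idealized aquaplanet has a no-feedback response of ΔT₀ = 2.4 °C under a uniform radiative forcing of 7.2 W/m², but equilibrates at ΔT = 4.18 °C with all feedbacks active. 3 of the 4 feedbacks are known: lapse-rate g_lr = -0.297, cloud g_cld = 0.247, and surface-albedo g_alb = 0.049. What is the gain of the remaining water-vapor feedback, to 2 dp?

Amplification A = ΔT/ΔT₀ = 4.18/2.4 = 1.742.
Total gain g = 1 − 1/A = 1 − 1/1.742 = 0.4259.
Known gains sum to -0.297 + 0.247 + 0.049 = -0.001.
g_wv = 0.4259 + 0.001 = 0.43.

0.43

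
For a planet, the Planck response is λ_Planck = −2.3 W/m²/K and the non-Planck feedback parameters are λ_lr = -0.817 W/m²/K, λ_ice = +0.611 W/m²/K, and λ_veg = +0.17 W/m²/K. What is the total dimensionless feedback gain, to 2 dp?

Convert to gains: g_lr = -0.817/2.3 = -0.3552; g_ice = 0.611/2.3 = 0.2657; g_veg = 0.17/2.3 = 0.07391.
Total gain g = -0.01559.

-0.02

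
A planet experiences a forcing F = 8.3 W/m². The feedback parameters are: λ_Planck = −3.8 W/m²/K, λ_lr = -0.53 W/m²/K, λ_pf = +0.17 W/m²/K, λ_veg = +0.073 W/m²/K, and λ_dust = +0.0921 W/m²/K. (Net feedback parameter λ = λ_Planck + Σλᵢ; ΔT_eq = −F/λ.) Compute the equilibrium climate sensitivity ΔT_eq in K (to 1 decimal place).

2.1 K

Net feedback parameter λ = (−3.8) + (-0.53) + (+0.17) + (+0.073) + (+0.0921) = -3.9949 W/m²/K.
ΔT = −F/λ = −8.3/(-3.9949) = 2.1 K.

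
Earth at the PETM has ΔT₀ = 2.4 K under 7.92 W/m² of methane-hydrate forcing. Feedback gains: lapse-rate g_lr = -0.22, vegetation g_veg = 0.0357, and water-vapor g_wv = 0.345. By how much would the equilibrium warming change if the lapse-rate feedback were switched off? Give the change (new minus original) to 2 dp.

1.02 K

Original: g = 0.1607, ΔT = 2.4/(1−0.1607) = 2.8595 K.
Without lapse-rate: g' = 0.3807, ΔT' = 2.4/(1−0.3807) = 3.8753 K.
Change = 3.8753 − 2.8595 = 1.02 K.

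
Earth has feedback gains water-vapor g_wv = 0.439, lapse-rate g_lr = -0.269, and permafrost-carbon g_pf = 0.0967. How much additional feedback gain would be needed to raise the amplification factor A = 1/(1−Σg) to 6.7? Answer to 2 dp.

0.58

Current total gain = 0.2667.
Target gain for A = 6.7: g* = 1 − 1/6.7 = 0.8507.
Additional gain needed = 0.8507 − 0.2667 = 0.58.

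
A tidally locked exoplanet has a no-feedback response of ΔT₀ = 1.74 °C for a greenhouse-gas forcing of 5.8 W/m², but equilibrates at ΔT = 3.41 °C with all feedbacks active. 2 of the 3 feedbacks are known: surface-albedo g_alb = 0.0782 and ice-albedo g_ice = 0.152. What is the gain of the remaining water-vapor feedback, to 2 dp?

0.26

Amplification A = ΔT/ΔT₀ = 3.41/1.74 = 1.96.
Total gain g = 1 − 1/A = 1 − 1/1.96 = 0.4898.
Known gains sum to 0.0782 + 0.152 = 0.2302.
g_wv = 0.4898 − 0.2302 = 0.26.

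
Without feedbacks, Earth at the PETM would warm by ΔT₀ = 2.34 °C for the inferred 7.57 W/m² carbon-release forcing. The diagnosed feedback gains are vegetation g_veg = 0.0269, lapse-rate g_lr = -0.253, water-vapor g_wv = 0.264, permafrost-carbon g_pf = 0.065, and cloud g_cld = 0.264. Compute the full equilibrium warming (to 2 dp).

3.70 °C

Total gain g = 0.0269 − 0.253 + 0.264 + 0.065 + 0.264 = 0.3669.
Amplification A = 1/(1 − 0.3669) = 1.58.
ΔT = 2.34 × 1.58 = 3.70 °C.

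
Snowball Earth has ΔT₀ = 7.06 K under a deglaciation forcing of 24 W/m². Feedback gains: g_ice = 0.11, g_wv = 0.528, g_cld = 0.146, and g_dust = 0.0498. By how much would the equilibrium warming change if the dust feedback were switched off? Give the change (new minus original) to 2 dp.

Original: g = 0.8338, ΔT = 7.06/(1−0.8338) = 42.4789 K.
Without dust: g' = 0.784, ΔT' = 7.06/(1−0.784) = 32.6852 K.
Change = 32.6852 − 42.4789 = -9.79 K.

-9.79 K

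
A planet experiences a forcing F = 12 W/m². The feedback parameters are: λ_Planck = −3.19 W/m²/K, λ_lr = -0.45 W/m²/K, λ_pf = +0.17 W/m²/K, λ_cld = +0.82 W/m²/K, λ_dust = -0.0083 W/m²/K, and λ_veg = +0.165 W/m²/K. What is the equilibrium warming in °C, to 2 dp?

Net feedback parameter λ = (−3.19) + (-0.45) + (+0.17) + (+0.82) + (-0.0083) + (+0.165) = -2.4933 W/m²/K.
ΔT = −F/λ = −12/(-2.4933) = 4.81 °C.

4.81 °C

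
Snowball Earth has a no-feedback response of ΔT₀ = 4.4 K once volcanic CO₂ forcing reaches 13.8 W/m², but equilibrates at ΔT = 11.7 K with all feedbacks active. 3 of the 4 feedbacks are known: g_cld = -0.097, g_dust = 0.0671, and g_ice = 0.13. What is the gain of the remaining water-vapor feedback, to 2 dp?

Amplification A = ΔT/ΔT₀ = 11.7/4.4 = 2.659.
Total gain g = 1 − 1/A = 1 − 1/2.659 = 0.6239.
Known gains sum to -0.097 + 0.0671 + 0.13 = 0.1001.
g_wv = 0.6239 − 0.1001 = 0.52.

0.52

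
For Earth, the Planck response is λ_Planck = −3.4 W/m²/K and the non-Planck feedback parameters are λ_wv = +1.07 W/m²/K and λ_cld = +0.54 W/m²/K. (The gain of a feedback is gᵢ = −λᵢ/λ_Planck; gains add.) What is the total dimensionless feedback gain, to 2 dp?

0.47

Convert to gains: g_wv = 1.07/3.4 = 0.3147; g_cld = 0.54/3.4 = 0.1588.
Total gain g = 0.4735.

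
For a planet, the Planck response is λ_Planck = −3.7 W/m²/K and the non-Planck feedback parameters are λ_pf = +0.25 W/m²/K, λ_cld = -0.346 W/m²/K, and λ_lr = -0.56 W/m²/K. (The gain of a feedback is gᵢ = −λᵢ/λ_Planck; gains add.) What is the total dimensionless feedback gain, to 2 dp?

Convert to gains: g_pf = 0.25/3.7 = 0.06757; g_cld = -0.346/3.7 = -0.09351; g_lr = -0.56/3.7 = -0.1514.
Total gain g = -0.17734.

-0.18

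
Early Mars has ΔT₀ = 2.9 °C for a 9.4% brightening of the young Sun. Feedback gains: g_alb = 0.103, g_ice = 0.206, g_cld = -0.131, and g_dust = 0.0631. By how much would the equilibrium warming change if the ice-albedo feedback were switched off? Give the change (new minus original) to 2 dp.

-0.82 °C

Original: g = 0.2411, ΔT = 2.9/(1−0.2411) = 3.8213 °C.
Without ice-albedo: g' = 0.0351, ΔT' = 2.9/(1−0.0351) = 3.0055 °C.
Change = 3.0055 − 3.8213 = -0.82 °C.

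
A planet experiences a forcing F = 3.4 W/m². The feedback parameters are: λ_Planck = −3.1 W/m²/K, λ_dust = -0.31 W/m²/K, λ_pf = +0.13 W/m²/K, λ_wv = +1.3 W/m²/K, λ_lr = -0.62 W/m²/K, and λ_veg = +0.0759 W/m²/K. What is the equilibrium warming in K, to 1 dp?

1.3 K

Net feedback parameter λ = (−3.1) + (-0.31) + (+0.13) + (+1.3) + (-0.62) + (+0.0759) = -2.5241 W/m²/K.
ΔT = −F/λ = −3.4/(-2.5241) = 1.3 K.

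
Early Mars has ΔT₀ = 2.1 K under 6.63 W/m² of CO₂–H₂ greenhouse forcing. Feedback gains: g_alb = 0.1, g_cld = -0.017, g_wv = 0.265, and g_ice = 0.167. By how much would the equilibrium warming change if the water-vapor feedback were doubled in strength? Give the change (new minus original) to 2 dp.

Original: g = 0.515, ΔT = 2.1/(1−0.515) = 4.3299 K.
With doubled water-vapor: g' = 0.78, ΔT' = 2.1/(1−0.78) = 9.5455 K.
Change = 9.5455 − 4.3299 = 5.22 K.

5.22 K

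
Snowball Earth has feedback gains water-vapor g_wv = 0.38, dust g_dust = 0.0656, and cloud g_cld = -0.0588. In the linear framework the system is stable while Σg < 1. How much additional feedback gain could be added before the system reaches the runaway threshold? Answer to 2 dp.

0.61

Current total gain = 0.38 + 0.0656 − 0.0588 = 0.3868.
Margin to runaway = 1 − 0.3868 = 0.61.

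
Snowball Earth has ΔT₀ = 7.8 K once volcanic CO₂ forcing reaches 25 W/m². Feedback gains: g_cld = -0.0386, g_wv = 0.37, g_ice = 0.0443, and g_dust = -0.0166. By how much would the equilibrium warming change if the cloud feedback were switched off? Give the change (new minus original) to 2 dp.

0.78 K

Original: g = 0.3591, ΔT = 7.8/(1−0.3591) = 12.1704 K.
Without cloud: g' = 0.3977, ΔT' = 7.8/(1−0.3977) = 12.9504 K.
Change = 12.9504 − 12.1704 = 0.78 K.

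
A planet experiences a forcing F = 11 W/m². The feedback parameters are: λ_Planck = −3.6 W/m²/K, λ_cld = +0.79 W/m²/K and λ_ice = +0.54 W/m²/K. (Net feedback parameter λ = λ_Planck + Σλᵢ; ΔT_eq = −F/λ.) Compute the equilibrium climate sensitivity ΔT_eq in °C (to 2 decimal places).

Net feedback parameter λ = (−3.6) + (+0.79) + (+0.54) = -2.27 W/m²/K.
ΔT = −F/λ = −11/(-2.27) = 4.85 °C.

4.85 °C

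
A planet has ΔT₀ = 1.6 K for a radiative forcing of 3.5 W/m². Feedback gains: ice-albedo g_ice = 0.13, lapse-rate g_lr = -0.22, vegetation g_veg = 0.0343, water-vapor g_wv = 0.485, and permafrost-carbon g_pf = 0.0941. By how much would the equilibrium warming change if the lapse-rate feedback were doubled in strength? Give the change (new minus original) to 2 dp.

Original: g = 0.5234, ΔT = 1.6/(1−0.5234) = 3.3571 K.
With doubled lapse-rate: g' = 0.3034, ΔT' = 1.6/(1−0.3034) = 2.2969 K.
Change = 2.2969 − 3.3571 = -1.06 K.

-1.06 K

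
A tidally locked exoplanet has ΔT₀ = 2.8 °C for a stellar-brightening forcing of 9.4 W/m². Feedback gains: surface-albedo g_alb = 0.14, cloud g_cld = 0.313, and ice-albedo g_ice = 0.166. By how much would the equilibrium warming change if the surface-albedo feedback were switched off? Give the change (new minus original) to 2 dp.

Original: g = 0.619, ΔT = 2.8/(1−0.619) = 7.3491 °C.
Without surface-albedo: g' = 0.479, ΔT' = 2.8/(1−0.479) = 5.3743 °C.
Change = 5.3743 − 7.3491 = -1.97 °C.

-1.97 °C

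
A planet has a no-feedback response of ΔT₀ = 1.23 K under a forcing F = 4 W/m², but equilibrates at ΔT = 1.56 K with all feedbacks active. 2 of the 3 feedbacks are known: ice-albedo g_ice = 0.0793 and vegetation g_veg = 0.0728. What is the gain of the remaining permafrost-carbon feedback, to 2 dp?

0.06

Amplification A = ΔT/ΔT₀ = 1.56/1.23 = 1.268.
Total gain g = 1 − 1/A = 1 − 1/1.268 = 0.2114.
Known gains sum to 0.0793 + 0.0728 = 0.1521.
g_pf = 0.2114 − 0.1521 = 0.06.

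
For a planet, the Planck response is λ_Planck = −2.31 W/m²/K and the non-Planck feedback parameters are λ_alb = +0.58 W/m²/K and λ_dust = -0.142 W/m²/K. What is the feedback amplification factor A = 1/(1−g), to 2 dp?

1.23

Convert to gains: g_alb = 0.58/2.31 = 0.2511; g_dust = -0.142/2.31 = -0.06147.
Total gain g = 0.18963.
A = 1/(1 − 0.18963) = 1.23.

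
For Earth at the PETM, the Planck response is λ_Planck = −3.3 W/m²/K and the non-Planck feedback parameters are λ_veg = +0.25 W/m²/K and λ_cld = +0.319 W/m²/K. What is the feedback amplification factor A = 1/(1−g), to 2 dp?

1.21

Convert to gains: g_veg = 0.25/3.3 = 0.07576; g_cld = 0.319/3.3 = 0.09667.
Total gain g = 0.17243.
A = 1/(1 − 0.17243) = 1.21.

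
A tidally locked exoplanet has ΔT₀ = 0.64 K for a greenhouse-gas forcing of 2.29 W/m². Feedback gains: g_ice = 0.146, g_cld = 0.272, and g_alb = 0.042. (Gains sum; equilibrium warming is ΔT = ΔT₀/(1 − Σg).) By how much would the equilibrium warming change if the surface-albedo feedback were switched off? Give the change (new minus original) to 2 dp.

Original: g = 0.46, ΔT = 0.64/(1−0.46) = 1.1852 K.
Without surface-albedo: g' = 0.418, ΔT' = 0.64/(1−0.418) = 1.0997 K.
Change = 1.0997 − 1.1852 = -0.09 K.

-0.09 K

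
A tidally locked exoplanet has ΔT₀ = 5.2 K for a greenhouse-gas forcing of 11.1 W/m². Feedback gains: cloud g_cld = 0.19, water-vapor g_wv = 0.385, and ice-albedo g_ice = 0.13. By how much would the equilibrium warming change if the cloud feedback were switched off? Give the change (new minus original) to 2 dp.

Original: g = 0.705, ΔT = 5.2/(1−0.705) = 17.6271 K.
Without cloud: g' = 0.515, ΔT' = 5.2/(1−0.515) = 10.7216 K.
Change = 10.7216 − 17.6271 = -6.91 K.

-6.91 K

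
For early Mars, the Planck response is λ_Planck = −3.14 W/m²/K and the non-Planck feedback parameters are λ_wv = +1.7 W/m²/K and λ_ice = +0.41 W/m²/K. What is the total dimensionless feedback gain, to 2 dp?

0.67

Convert to gains: g_wv = 1.7/3.14 = 0.5414; g_ice = 0.41/3.14 = 0.1306.
Total gain g = 0.672.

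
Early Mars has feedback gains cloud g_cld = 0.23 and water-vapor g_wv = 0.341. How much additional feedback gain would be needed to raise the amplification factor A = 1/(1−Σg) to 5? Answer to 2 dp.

0.23

Current total gain = 0.571.
Target gain for A = 5: g* = 1 − 1/5 = 0.8.
Additional gain needed = 0.8 − 0.571 = 0.23.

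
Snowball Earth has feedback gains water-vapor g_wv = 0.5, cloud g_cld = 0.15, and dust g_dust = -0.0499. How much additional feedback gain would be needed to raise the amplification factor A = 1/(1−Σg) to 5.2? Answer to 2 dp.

0.21

Current total gain = 0.6001.
Target gain for A = 5.2: g* = 1 − 1/5.2 = 0.8077.
Additional gain needed = 0.8077 − 0.6001 = 0.21.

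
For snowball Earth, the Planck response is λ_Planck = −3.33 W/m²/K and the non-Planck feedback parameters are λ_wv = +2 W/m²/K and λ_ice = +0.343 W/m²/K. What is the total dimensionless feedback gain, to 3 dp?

Convert to gains: g_wv = 2/3.33 = 0.6006; g_ice = 0.343/3.33 = 0.103.
Total gain g = 0.7036.

0.704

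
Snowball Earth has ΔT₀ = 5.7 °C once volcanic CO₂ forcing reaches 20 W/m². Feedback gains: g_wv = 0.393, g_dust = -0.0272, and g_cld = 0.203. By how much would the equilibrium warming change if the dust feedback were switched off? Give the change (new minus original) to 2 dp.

Original: g = 0.5688, ΔT = 5.7/(1−0.5688) = 13.2189 °C.
Without dust: g' = 0.596, ΔT' = 5.7/(1−0.596) = 14.1089 °C.
Change = 14.1089 − 13.2189 = 0.89 °C.

0.89 °C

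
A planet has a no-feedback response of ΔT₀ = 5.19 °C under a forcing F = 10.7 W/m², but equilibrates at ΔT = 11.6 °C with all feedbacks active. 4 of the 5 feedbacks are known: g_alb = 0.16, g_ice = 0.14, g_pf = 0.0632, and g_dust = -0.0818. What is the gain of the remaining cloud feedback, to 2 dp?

Amplification A = ΔT/ΔT₀ = 11.6/5.19 = 2.235.
Total gain g = 1 − 1/A = 1 − 1/2.235 = 0.5526.
Known gains sum to 0.16 + 0.14 + 0.0632 − 0.0818 = 0.2814.
g_cld = 0.5526 − 0.2814 = 0.27.

0.27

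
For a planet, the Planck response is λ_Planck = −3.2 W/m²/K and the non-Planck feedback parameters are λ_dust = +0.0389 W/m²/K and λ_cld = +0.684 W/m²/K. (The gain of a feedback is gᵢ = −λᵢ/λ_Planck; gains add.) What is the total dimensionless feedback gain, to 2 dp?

Convert to gains: g_dust = 0.0389/3.2 = 0.01216; g_cld = 0.684/3.2 = 0.2137.
Total gain g = 0.22586.

0.23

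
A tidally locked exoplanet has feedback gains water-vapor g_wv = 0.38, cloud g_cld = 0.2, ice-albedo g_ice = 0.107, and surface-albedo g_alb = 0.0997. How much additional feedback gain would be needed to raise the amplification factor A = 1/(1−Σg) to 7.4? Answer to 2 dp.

Current total gain = 0.7867.
Target gain for A = 7.4: g* = 1 − 1/7.4 = 0.8649.
Additional gain needed = 0.8649 − 0.7867 = 0.08.

0.08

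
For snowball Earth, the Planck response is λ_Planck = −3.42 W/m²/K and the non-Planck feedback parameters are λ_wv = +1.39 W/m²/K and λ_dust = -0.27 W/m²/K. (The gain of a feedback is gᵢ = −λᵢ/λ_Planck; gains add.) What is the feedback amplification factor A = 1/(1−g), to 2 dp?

1.49

Convert to gains: g_wv = 1.39/3.42 = 0.4064; g_dust = -0.27/3.42 = -0.07895.
Total gain g = 0.32745.
A = 1/(1 − 0.32745) = 1.49.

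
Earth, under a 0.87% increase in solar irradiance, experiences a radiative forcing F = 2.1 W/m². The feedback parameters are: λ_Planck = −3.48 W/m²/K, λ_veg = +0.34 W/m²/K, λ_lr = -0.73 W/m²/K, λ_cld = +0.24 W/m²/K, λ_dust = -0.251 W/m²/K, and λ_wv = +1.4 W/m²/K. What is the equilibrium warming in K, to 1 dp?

0.8 K

Net feedback parameter λ = (−3.48) + (+0.34) + (-0.73) + (+0.24) + (-0.251) + (+1.4) = -2.481 W/m²/K.
ΔT = −F/λ = −2.1/(-2.481) = 0.8 K.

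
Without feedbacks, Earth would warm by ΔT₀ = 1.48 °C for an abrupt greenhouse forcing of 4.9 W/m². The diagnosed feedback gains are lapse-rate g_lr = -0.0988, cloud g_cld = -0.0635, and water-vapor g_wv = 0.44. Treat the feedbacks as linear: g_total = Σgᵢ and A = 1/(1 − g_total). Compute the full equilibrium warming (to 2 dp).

Total gain g = -0.0988 − 0.0635 + 0.44 = 0.2777.
Amplification A = 1/(1 − 0.2777) = 1.384.
ΔT = 1.48 × 1.384 = 2.05 °C.

2.05 °C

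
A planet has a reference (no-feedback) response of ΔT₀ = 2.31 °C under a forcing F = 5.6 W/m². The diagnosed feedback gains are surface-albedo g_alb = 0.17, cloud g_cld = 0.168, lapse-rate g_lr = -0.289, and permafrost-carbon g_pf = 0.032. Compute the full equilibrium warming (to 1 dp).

2.5 °C

Total gain g = 0.17 + 0.168 − 0.289 + 0.032 = 0.081.
Amplification A = 1/(1 − 0.081) = 1.088.
ΔT = 2.31 × 1.088 = 2.5 °C.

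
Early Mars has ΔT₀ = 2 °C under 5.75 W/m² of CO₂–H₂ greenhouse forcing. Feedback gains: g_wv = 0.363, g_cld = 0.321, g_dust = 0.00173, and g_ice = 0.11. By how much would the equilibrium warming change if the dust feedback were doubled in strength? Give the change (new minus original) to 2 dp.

0.08 °C

Original: g = 0.79573, ΔT = 2/(1−0.79573) = 9.7910 °C.
With doubled dust: g' = 0.79746, ΔT' = 2/(1−0.79746) = 9.8746 °C.
Change = 9.8746 − 9.7910 = 0.08 °C.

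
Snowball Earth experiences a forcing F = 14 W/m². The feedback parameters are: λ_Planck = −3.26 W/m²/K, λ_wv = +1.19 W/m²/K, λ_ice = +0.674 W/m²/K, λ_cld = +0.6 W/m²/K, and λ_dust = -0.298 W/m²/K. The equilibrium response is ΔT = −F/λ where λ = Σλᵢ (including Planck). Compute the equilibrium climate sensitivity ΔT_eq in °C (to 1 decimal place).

Net feedback parameter λ = (−3.26) + (+1.19) + (+0.674) + (+0.6) + (-0.298) = -1.094 W/m²/K.
ΔT = −F/λ = −14/(-1.094) = 12.8 °C.

12.8 °C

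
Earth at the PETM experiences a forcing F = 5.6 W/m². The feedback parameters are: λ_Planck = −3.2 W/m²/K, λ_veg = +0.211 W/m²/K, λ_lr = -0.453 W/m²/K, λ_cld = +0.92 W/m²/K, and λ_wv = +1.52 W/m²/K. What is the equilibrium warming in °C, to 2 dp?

Net feedback parameter λ = (−3.2) + (+0.211) + (-0.453) + (+0.92) + (+1.52) = -1.002 W/m²/K.
ΔT = −F/λ = −5.6/(-1.002) = 5.59 °C.

5.59 °C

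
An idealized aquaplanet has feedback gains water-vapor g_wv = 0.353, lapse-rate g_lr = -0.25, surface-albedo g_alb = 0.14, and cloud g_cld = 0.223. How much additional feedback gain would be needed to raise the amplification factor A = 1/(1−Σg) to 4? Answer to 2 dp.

Current total gain = 0.466.
Target gain for A = 4: g* = 1 − 1/4 = 0.75.
Additional gain needed = 0.75 − 0.466 = 0.28.

0.28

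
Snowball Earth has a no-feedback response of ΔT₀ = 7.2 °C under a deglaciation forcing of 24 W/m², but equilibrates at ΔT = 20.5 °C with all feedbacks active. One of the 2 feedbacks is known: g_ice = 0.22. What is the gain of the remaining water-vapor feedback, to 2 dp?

Amplification A = ΔT/ΔT₀ = 20.5/7.2 = 2.847.
Total gain g = 1 − 1/A = 1 − 1/2.847 = 0.6488.
The known gain is 0.22.
g_wv = 0.6488 − 0.22 = 0.43.

0.43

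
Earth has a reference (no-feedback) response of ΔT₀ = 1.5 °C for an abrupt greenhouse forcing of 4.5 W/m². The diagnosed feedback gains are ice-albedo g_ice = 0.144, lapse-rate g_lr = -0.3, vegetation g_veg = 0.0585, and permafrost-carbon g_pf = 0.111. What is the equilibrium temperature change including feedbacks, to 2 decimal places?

1.52 °C

Total gain g = 0.144 − 0.3 + 0.0585 + 0.111 = 0.0135.
Amplification A = 1/(1 − 0.0135) = 1.014.
ΔT = 1.5 × 1.014 = 1.52 °C.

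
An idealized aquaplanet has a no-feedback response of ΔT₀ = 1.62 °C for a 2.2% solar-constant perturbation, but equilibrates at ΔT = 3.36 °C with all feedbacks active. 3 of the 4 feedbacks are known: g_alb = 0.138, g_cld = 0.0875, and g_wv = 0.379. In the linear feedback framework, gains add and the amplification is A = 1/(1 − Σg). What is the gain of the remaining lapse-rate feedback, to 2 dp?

-0.09

Amplification A = ΔT/ΔT₀ = 3.36/1.62 = 2.074.
Total gain g = 1 − 1/A = 1 − 1/2.074 = 0.5178.
Known gains sum to 0.138 + 0.0875 + 0.379 = 0.6045.
g_lr = 0.5178 − 0.6045 = -0.09.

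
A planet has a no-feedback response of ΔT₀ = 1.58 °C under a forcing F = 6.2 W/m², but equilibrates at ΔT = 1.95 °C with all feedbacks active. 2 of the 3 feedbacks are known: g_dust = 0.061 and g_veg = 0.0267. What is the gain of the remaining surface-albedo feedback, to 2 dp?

0.10

Amplification A = ΔT/ΔT₀ = 1.95/1.58 = 1.234.
Total gain g = 1 − 1/A = 1 − 1/1.234 = 0.1896.
Known gains sum to 0.061 + 0.0267 = 0.0877.
g_alb = 0.1896 − 0.0877 = 0.10.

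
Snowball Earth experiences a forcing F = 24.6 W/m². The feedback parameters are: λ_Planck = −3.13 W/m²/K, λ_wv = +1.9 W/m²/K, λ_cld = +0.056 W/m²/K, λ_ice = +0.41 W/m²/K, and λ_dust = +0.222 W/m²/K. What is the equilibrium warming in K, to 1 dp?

45.4 K

Net feedback parameter λ = (−3.13) + (+1.9) + (+0.056) + (+0.41) + (+0.222) = -0.542 W/m²/K.
ΔT = −F/λ = −24.6/(-0.542) = 45.4 K.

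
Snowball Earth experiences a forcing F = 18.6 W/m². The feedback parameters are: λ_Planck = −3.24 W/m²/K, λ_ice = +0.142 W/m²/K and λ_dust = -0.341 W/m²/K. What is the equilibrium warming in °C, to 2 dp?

Net feedback parameter λ = (−3.24) + (+0.142) + (-0.341) = -3.439 W/m²/K.
ΔT = −F/λ = −18.6/(-3.439) = 5.41 °C.

5.41 °C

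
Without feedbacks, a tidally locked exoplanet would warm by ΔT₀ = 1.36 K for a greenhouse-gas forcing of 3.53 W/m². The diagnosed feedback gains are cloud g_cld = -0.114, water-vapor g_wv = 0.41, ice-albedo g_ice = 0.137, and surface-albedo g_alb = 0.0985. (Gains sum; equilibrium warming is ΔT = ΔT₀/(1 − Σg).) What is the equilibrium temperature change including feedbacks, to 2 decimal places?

2.90 K

Total gain g = -0.114 + 0.41 + 0.137 + 0.0985 = 0.5315.
Amplification A = 1/(1 − 0.5315) = 2.134.
ΔT = 1.36 × 2.134 = 2.90 K.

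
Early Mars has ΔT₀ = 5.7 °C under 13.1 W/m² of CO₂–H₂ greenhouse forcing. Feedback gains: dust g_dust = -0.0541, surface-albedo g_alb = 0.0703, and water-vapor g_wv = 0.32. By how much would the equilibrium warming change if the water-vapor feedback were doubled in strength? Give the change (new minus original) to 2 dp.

7.99 °C

Original: g = 0.3362, ΔT = 5.7/(1−0.3362) = 8.5869 °C.
With doubled water-vapor: g' = 0.6562, ΔT' = 5.7/(1−0.6562) = 16.5794 °C.
Change = 16.5794 − 8.5869 = 7.99 °C.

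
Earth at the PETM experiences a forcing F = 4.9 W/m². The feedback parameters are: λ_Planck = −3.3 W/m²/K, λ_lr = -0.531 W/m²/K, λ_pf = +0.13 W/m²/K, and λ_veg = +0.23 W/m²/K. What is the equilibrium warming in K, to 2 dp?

1.41 K

Net feedback parameter λ = (−3.3) + (-0.531) + (+0.13) + (+0.23) = -3.471 W/m²/K.
ΔT = −F/λ = −4.9/(-3.471) = 1.41 K.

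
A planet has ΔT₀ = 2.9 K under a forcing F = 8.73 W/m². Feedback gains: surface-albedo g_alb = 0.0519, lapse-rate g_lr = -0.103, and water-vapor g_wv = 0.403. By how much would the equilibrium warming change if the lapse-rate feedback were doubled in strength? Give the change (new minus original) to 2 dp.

-0.61 K

Original: g = 0.3519, ΔT = 2.9/(1−0.3519) = 4.4746 K.
With doubled lapse-rate: g' = 0.2489, ΔT' = 2.9/(1−0.2489) = 3.8610 K.
Change = 3.8610 − 4.4746 = -0.61 K.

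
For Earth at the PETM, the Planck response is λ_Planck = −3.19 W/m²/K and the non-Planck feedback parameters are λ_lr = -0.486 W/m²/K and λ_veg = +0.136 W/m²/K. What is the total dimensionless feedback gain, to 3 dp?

Convert to gains: g_lr = -0.486/3.19 = -0.1524; g_veg = 0.136/3.19 = 0.04263.
Total gain g = -0.10977.

-0.110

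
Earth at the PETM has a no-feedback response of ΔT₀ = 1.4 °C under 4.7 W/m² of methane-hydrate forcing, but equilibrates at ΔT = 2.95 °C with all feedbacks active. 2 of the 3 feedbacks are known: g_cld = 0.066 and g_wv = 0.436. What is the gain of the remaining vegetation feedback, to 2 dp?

Amplification A = ΔT/ΔT₀ = 2.95/1.4 = 2.107.
Total gain g = 1 − 1/A = 1 − 1/2.107 = 0.5254.
Known gains sum to 0.066 + 0.436 = 0.502.
g_veg = 0.5254 − 0.502 = 0.02.

0.02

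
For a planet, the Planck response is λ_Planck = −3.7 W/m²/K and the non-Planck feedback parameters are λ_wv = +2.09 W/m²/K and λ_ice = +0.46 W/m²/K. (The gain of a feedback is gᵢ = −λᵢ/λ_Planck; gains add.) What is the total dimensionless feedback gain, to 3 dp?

0.689

Convert to gains: g_wv = 2.09/3.7 = 0.5649; g_ice = 0.46/3.7 = 0.1243.
Total gain g = 0.6892.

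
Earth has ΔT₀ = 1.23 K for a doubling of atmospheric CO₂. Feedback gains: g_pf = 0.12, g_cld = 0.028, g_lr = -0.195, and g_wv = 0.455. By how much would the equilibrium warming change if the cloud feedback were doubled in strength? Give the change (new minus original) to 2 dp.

0.10 K

Original: g = 0.408, ΔT = 1.23/(1−0.408) = 2.0777 K.
With doubled cloud: g' = 0.436, ΔT' = 1.23/(1−0.436) = 2.1809 K.
Change = 2.1809 − 2.0777 = 0.10 K.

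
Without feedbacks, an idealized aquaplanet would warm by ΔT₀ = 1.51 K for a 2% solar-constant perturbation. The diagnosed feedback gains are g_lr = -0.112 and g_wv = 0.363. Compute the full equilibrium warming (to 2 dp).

Total gain g = -0.112 + 0.363 = 0.251.
Amplification A = 1/(1 − 0.251) = 1.335.
ΔT = 1.51 × 1.335 = 2.02 K.

2.02 K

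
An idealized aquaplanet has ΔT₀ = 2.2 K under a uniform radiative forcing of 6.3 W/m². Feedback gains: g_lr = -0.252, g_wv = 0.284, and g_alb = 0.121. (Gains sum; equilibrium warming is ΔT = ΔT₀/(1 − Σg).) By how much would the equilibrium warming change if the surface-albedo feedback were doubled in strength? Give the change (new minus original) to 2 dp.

Original: g = 0.153, ΔT = 2.2/(1−0.153) = 2.5974 K.
With doubled surface-albedo: g' = 0.274, ΔT' = 2.2/(1−0.274) = 3.0303 K.
Change = 3.0303 − 2.5974 = 0.43 K.

0.43 K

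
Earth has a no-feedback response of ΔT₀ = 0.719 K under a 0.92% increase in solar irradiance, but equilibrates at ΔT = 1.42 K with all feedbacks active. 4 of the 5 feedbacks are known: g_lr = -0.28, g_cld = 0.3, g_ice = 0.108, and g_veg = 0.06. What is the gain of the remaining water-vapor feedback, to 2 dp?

0.31

Amplification A = ΔT/ΔT₀ = 1.42/0.719 = 1.975.
Total gain g = 1 − 1/A = 1 − 1/1.975 = 0.4937.
Known gains sum to -0.28 + 0.3 + 0.108 + 0.06 = 0.188.
g_wv = 0.4937 − 0.188 = 0.31.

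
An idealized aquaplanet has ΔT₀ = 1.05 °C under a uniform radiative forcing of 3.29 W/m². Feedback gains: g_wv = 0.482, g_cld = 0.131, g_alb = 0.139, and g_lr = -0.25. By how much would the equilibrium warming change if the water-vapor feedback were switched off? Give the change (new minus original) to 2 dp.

-1.04 °C

Original: g = 0.502, ΔT = 1.05/(1−0.502) = 2.1084 °C.
Without water-vapor: g' = 0.02, ΔT' = 1.05/(1−0.02) = 1.0714 °C.
Change = 1.0714 − 2.1084 = -1.04 °C.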